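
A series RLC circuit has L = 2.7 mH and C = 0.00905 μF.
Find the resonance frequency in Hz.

Step 1 — Resonance condition Im(Z)=0 gives ω₀ = 1/√(LC).
Step 2 — ω₀ = 1/√(0.0027·9.05e-09) = 2.023e+05 rad/s.
Step 3 — f₀ = ω₀/(2π) = 3.22e+04 Hz.

f₀ = 3.22e+04 Hz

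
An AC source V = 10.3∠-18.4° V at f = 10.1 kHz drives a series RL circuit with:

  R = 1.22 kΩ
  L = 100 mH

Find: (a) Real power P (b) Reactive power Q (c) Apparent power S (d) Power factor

Step 1 — Angular frequency: ω = 2π·f = 2π·1.01e+04 = 6.346e+04 rad/s.
Step 2 — Component impedances:
  R: Z = R = 1220 Ω
  L: Z = jωL = j·6.346e+04·0.1 = 0 + j6346 Ω
Step 3 — Series combination: Z_total = R + L = 1220 + j6346 Ω = 6462∠79.1° Ω.
Step 4 — Source phasor: V = 10.3∠-18.4° V = 9.773 - j3.251 V.
Step 5 — Current: I = V / Z = -0.0002085 - j0.00158 A = 0.001594∠-97.5° A.
Step 6 — Complex power: S = V·I* = 0.003099 + j0.01612 VA.
Step 7 — Real power: P = Re(S) = 0.003099 W.
Step 8 — Reactive power: Q = Im(S) = 0.01612 VAR.
Step 9 — Apparent power: |S| = 0.01642 VA.
Step 10 — Power factor: PF = P/|S| = 0.1888 (lagging).

(a) P = 0.003099 W  (b) Q = 0.01612 VAR  (c) S = 0.01642 VA  (d) PF = 0.1888 (lagging)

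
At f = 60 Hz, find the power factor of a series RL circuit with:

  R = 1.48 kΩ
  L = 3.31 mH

Step 1 — Angular frequency: ω = 2π·f = 2π·60 = 377 rad/s.
Step 2 — Component impedances:
  R: Z = R = 1480 Ω
  L: Z = jωL = j·377·0.00331 = 0 + j1.248 Ω
Step 3 — Series combination: Z_total = R + L = 1480 + j1.248 Ω = 1480∠0.0° Ω.
Step 4 — Power factor: PF = cos(φ) = Re(Z)/|Z| = 1480/1480 = 1.
Step 5 — Type: Im(Z) = 1.248 ⇒ lagging (phase φ = 0.0°).

PF = 1 (lagging, φ = 0.0°)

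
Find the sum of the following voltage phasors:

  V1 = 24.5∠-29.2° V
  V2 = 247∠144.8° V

Step 1 — Convert each phasor to rectangular form:
  V1 = 24.5·(cos(-29.2°) + j·sin(-29.2°)) = 21.39 - j11.95 V
  V2 = 247·(cos(144.8°) + j·sin(144.8°)) = -201.8 + j142.4 V
Step 2 — Sum components: V_total = -180.4 + j130.4 V.
Step 3 — Convert to polar: |V_total| = 222.6 V, ∠V_total = 144.1°.

V_total = 222.6∠144.1° V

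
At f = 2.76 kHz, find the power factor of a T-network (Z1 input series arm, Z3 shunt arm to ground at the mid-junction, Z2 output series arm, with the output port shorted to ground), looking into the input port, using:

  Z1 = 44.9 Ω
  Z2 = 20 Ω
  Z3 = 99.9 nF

Step 1 — Angular frequency: ω = 2π·f = 2π·2760 = 1.734e+04 rad/s.
Step 2 — Component impedances:
  Z1: Z = R = 44.9 Ω
  Z2: Z = R = 20 Ω
  Z3: Z = 1/(jωC) = -j/(ω·C) = 0 - j577.2 Ω
Step 3 — With the output port shorted to ground, the output series arm Z2 runs from the junction to ground; the shunt arm Z3 also runs from the junction to ground. They appear in parallel: Z3 || Z2 = 19.98 - j0.6921 Ω.
Step 4 — Series with input arm Z1: Z_in = Z1 + (Z3 || Z2) = 64.88 - j0.6921 Ω = 64.88∠-0.6° Ω.
Step 5 — Power factor: PF = cos(φ) = Re(Z)/|Z| = 64.876/64.88 = 0.9999.
Step 6 — Type: Im(Z) = -0.6921 ⇒ leading (phase φ = -0.6°).

PF = 0.9999 (leading, φ = -0.6°)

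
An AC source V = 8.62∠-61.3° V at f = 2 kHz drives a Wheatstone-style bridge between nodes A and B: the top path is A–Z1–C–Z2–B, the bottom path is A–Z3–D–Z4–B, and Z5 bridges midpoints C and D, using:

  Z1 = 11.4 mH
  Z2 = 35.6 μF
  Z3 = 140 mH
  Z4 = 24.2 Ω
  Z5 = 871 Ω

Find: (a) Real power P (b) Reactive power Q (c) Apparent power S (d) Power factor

Step 1 — Angular frequency: ω = 2π·f = 2π·2000 = 1.257e+04 rad/s.
Step 2 — Component impedances:
  Z1: Z = jωL = j·1.257e+04·0.0114 = 0 + j143.3 Ω
  Z2: Z = 1/(jωC) = -j/(ω·C) = 0 - j2.235 Ω
  Z3: Z = jωL = j·1.257e+04·0.14 = 0 + j1759 Ω
  Z4: Z = R = 24.2 Ω
  Z5: Z = R = 871 Ω
Step 3 — Bridge requires nodal analysis (the Z5 bridge couples midpoints C and D, so the two paths cannot be reduced to a simple series/parallel combination). Setting node B to ground and injecting 1 A at node A, the 3-node admittance system at A, C, D solves to V_A = Z_AB = 0.1345 + j130.5 Ω = 130.5∠89.9° Ω.
Step 4 — Source phasor: V = 8.62∠-61.3° V = 4.14 - j7.561 V.
Step 5 — Current: I = V / Z = -0.05788 - j0.03177 A = 0.06603∠-151.2° A.
Step 6 — Complex power: S = V·I* = 0.0005866 + j0.5692 VA.
Step 7 — Real power: P = Re(S) = 0.0005866 W.
Step 8 — Reactive power: Q = Im(S) = 0.5692 VAR.
Step 9 — Apparent power: |S| = 0.5692 VA.
Step 10 — Power factor: PF = P/|S| = 0.001031 (lagging).

(a) P = 0.0005866 W  (b) Q = 0.5692 VAR  (c) S = 0.5692 VA  (d) PF = 0.001031 (lagging)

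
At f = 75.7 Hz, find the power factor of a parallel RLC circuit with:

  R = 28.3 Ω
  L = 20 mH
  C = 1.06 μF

Step 1 — Angular frequency: ω = 2π·f = 2π·75.7 = 475.6 rad/s.
Step 2 — Component impedances:
  R: Z = R = 28.3 Ω
  L: Z = jωL = j·475.6·0.02 = 0 + j9.513 Ω
  C: Z = 1/(jωC) = -j/(ω·C) = 0 - j1983 Ω
Step 3 — Parallel combination: 1/Z_total = 1/R + 1/L + 1/C; Z_total = 2.898 + j8.58 Ω = 9.056∠71.3° Ω.
Step 4 — Power factor: PF = cos(φ) = Re(Z)/|Z| = 2.898/9.056 = 0.32.
Step 5 — Type: Im(Z) = 8.58 ⇒ lagging (phase φ = 71.3°).

PF = 0.32 (lagging, φ = 71.3°)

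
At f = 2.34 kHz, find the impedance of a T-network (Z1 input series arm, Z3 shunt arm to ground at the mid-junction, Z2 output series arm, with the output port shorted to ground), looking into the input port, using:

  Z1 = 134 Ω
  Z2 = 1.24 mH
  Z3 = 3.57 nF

Step 1 — Angular frequency: ω = 2π·f = 2π·2340 = 1.47e+04 rad/s.
Step 2 — Component impedances:
  Z1: Z = R = 134 Ω
  Z2: Z = jωL = j·1.47e+04·0.00124 = 0 + j18.23 Ω
  Z3: Z = 1/(jωC) = -j/(ω·C) = 0 - j1.905e+04 Ω
Step 3 — With the output port shorted to ground, the output series arm Z2 runs from the junction to ground; the shunt arm Z3 also runs from the junction to ground. They appear in parallel: Z3 || Z2 = 0 + j18.25 Ω.
Step 4 — Series with input arm Z1: Z_in = Z1 + (Z3 || Z2) = 134 + j18.25 Ω = 135.2∠7.8° Ω.

Z = 134 + j18.25 Ω = 135.2∠7.8° Ω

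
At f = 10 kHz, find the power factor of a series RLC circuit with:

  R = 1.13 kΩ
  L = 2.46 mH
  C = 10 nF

Step 1 — Angular frequency: ω = 2π·f = 2π·1e+04 = 6.283e+04 rad/s.
Step 2 — Component impedances:
  R: Z = R = 1130 Ω
  L: Z = jωL = j·6.283e+04·0.00246 = 0 + j154.6 Ω
  C: Z = 1/(jωC) = -j/(ω·C) = 0 - j1592 Ω
Step 3 — Series combination: Z_total = R + L + C = 1130 - j1437 Ω = 1828∠-51.8° Ω.
Step 4 — Power factor: PF = cos(φ) = Re(Z)/|Z| = 1130/1828.1 = 0.6181.
Step 5 — Type: Im(Z) = -1437 ⇒ leading (phase φ = -51.8°).

PF = 0.6181 (leading, φ = -51.8°)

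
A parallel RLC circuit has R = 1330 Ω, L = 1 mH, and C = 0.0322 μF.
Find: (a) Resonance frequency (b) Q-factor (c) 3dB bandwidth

Step 1 — Resonance: ω₀ = 1/√(LC) = 1/√(0.001·3.22e-08) = 1.762e+05 rad/s.
Step 2 — f₀ = ω₀/(2π) = 2.805e+04 Hz.
Step 3 — Parallel Q: Q = R/(ω₀L) = 1330/(1.762e+05·0.001) = 7.547.
Step 4 — Bandwidth: Δω = ω₀/Q = 2.335e+04 rad/s; BW = Δω/(2π) = 3716 Hz.

(a) f₀ = 2.805e+04 Hz  (b) Q = 7.547  (c) BW = 3716 Hz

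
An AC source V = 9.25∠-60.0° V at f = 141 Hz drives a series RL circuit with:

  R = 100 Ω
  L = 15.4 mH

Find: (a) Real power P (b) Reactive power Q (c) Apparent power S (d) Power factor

Step 1 — Angular frequency: ω = 2π·f = 2π·141 = 885.9 rad/s.
Step 2 — Component impedances:
  R: Z = R = 100 Ω
  L: Z = jωL = j·885.9·0.0154 = 0 + j13.64 Ω
Step 3 — Series combination: Z_total = R + L = 100 + j13.64 Ω = 100.9∠7.8° Ω.
Step 4 — Source phasor: V = 9.25∠-60.0° V = 4.625 - j8.011 V.
Step 5 — Current: I = V / Z = 0.03468 - j0.08484 A = 0.09165∠-67.8° A.
Step 6 — Complex power: S = V·I* = 0.84 + j0.1146 VA.
Step 7 — Real power: P = Re(S) = 0.84 W.
Step 8 — Reactive power: Q = Im(S) = 0.1146 VAR.
Step 9 — Apparent power: |S| = 0.8478 VA.
Step 10 — Power factor: PF = P/|S| = 0.9908 (lagging).

(a) P = 0.84 W  (b) Q = 0.1146 VAR  (c) S = 0.8478 VA  (d) PF = 0.9908 (lagging)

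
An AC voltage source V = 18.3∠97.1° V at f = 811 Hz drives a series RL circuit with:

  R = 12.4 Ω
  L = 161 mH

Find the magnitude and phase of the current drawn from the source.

Step 1 — Angular frequency: ω = 2π·f = 2π·811 = 5096 rad/s.
Step 2 — Component impedances:
  R: Z = R = 12.4 Ω
  L: Z = jωL = j·5096·0.161 = 0 + j820.4 Ω
Step 3 — Series combination: Z_total = R + L = 12.4 + j820.4 Ω = 820.5∠89.1° Ω.
Step 4 — Source phasor: V = 18.3∠97.1° V = -2.262 + j18.16 V.
Step 5 — Ohm's law: I = V / Z_total = (-2.262 + j18.16) / (12.4 + j820.4) = 0.02209 + j0.003091 A.
Step 6 — Convert to polar: |I| = 0.0223 A, ∠I = 8.0°.

I = 0.0223∠8.0° A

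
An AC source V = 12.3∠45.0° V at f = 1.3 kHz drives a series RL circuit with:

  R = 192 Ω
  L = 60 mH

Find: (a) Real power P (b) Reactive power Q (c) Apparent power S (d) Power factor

Step 1 — Angular frequency: ω = 2π·f = 2π·1300 = 8168 rad/s.
Step 2 — Component impedances:
  R: Z = R = 192 Ω
  L: Z = jωL = j·8168·0.06 = 0 + j490.1 Ω
Step 3 — Series combination: Z_total = R + L = 192 + j490.1 Ω = 526.4∠68.6° Ω.
Step 4 — Source phasor: V = 12.3∠45.0° V = 8.697 + j8.697 V.
Step 5 — Current: I = V / Z = 0.02141 - j0.009358 A = 0.02337∠-23.6° A.
Step 6 — Complex power: S = V·I* = 0.1048 + j0.2676 VA.
Step 7 — Real power: P = Re(S) = 0.1048 W.
Step 8 — Reactive power: Q = Im(S) = 0.2676 VAR.
Step 9 — Apparent power: |S| = 0.2874 VA.
Step 10 — Power factor: PF = P/|S| = 0.3648 (lagging).

(a) P = 0.1048 W  (b) Q = 0.2676 VAR  (c) S = 0.2874 VA  (d) PF = 0.3648 (lagging)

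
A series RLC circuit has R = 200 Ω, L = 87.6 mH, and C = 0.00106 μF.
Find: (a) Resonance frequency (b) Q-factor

Step 1 — Resonance condition Im(Z)=0 gives ω₀ = 1/√(LC).
Step 2 — ω₀ = 1/√(0.0876·1.06e-09) = 1.038e+05 rad/s.
Step 3 — f₀ = ω₀/(2π) = 1.652e+04 Hz.
Step 4 — Series Q: Q = ω₀L/R = 1.038e+05·0.0876/200 = 45.45.

(a) f₀ = 1.652e+04 Hz  (b) Q = 45.45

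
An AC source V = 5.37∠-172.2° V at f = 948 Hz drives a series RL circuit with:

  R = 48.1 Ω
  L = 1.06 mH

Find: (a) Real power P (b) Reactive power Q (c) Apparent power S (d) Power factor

Step 1 — Angular frequency: ω = 2π·f = 2π·948 = 5956 rad/s.
Step 2 — Component impedances:
  R: Z = R = 48.1 Ω
  L: Z = jωL = j·5956·0.00106 = 0 + j6.314 Ω
Step 3 — Series combination: Z_total = R + L = 48.1 + j6.314 Ω = 48.51∠7.5° Ω.
Step 4 — Source phasor: V = 5.37∠-172.2° V = -5.32 - j0.7288 V.
Step 5 — Current: I = V / Z = -0.1107 - j0.0006217 A = 0.1107∠-179.7° A.
Step 6 — Complex power: S = V·I* = 0.5894 + j0.07736 VA.
Step 7 — Real power: P = Re(S) = 0.5894 W.
Step 8 — Reactive power: Q = Im(S) = 0.07736 VAR.
Step 9 — Apparent power: |S| = 0.5944 VA.
Step 10 — Power factor: PF = P/|S| = 0.9915 (lagging).

(a) P = 0.5894 W  (b) Q = 0.07736 VAR  (c) S = 0.5944 VA  (d) PF = 0.9915 (lagging)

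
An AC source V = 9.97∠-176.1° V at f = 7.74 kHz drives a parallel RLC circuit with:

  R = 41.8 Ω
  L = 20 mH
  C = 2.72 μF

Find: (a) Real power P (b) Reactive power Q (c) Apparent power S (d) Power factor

Step 1 — Angular frequency: ω = 2π·f = 2π·7740 = 4.863e+04 rad/s.
Step 2 — Component impedances:
  R: Z = R = 41.8 Ω
  L: Z = jωL = j·4.863e+04·0.02 = 0 + j972.6 Ω
  C: Z = 1/(jωC) = -j/(ω·C) = 0 - j7.56 Ω
Step 3 — Parallel combination: 1/Z_total = 1/R + 1/L + 1/C; Z_total = 1.344 - j7.374 Ω = 7.496∠-79.7° Ω.
Step 4 — Source phasor: V = 9.97∠-176.1° V = -9.947 - j0.6781 V.
Step 5 — Current: I = V / Z = -0.149 - j1.322 A = 1.33∠-96.4° A.
Step 6 — Complex power: S = V·I* = 2.378 - j13.05 VA.
Step 7 — Real power: P = Re(S) = 2.378 W.
Step 8 — Reactive power: Q = Im(S) = -13.05 VAR.
Step 9 — Apparent power: |S| = 13.26 VA.
Step 10 — Power factor: PF = P/|S| = 0.1793 (leading).

(a) P = 2.378 W  (b) Q = -13.05 VAR  (c) S = 13.26 VA  (d) PF = 0.1793 (leading)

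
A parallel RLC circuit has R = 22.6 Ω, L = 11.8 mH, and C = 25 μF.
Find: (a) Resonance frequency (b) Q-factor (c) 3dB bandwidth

Step 1 — Resonance: ω₀ = 1/√(LC) = 1/√(0.0118·2.5e-05) = 1841 rad/s.
Step 2 — f₀ = ω₀/(2π) = 293 Hz.
Step 3 — Parallel Q: Q = R/(ω₀L) = 22.6/(1841·0.0118) = 1.04.
Step 4 — Bandwidth: Δω = ω₀/Q = 1770 rad/s; BW = Δω/(2π) = 281.7 Hz.

(a) f₀ = 293 Hz  (b) Q = 1.04  (c) BW = 281.7 Hz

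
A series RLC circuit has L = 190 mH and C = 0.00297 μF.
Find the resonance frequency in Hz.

Step 1 — Resonance condition Im(Z)=0 gives ω₀ = 1/√(LC).
Step 2 — ω₀ = 1/√(0.19·2.97e-09) = 4.21e+04 rad/s.
Step 3 — f₀ = ω₀/(2π) = 6700 Hz.

f₀ = 6700 Hz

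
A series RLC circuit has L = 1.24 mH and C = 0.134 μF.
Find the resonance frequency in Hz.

Step 1 — Resonance condition Im(Z)=0 gives ω₀ = 1/√(LC).
Step 2 — ω₀ = 1/√(0.00124·1.34e-07) = 7.758e+04 rad/s.
Step 3 — f₀ = ω₀/(2π) = 1.235e+04 Hz.

f₀ = 1.235e+04 Hz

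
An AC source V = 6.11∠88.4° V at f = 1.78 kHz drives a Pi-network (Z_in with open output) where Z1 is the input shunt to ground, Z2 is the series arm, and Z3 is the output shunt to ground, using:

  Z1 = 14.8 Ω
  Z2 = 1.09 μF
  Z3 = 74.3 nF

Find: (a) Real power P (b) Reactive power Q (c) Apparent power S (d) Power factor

Step 1 — Angular frequency: ω = 2π·f = 2π·1780 = 1.118e+04 rad/s.
Step 2 — Component impedances:
  Z1: Z = R = 14.8 Ω
  Z2: Z = 1/(jωC) = -j/(ω·C) = 0 - j82.03 Ω
  Z3: Z = 1/(jωC) = -j/(ω·C) = 0 - j1203 Ω
Step 3 — With open output, the series arm Z2 and the output shunt Z3 appear in series to ground: Z2 + Z3 = 0 - j1285 Ω.
Step 4 — Parallel with input shunt Z1: Z_in = Z1 || (Z2 + Z3) = 14.8 - j0.1704 Ω = 14.8∠-0.7° Ω.
Step 5 — Source phasor: V = 6.11∠88.4° V = 0.1706 + j6.108 V.
Step 6 — Current: I = V / Z = 0.006776 + j0.4128 A = 0.4129∠89.1° A.
Step 7 — Complex power: S = V·I* = 2.522 - j0.02904 VA.
Step 8 — Real power: P = Re(S) = 2.522 W.
Step 9 — Reactive power: Q = Im(S) = -0.02904 VAR.
Step 10 — Apparent power: |S| = 2.523 VA.
Step 11 — Power factor: PF = P/|S| = 0.9999 (leading).

(a) P = 2.522 W  (b) Q = -0.02904 VAR  (c) S = 2.523 VA  (d) PF = 0.9999 (leading)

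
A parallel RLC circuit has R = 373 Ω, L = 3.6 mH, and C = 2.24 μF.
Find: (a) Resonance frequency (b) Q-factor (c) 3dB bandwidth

Step 1 — Resonance: ω₀ = 1/√(LC) = 1/√(0.0036·2.24e-06) = 1.114e+04 rad/s.
Step 2 — f₀ = ω₀/(2π) = 1772 Hz.
Step 3 — Parallel Q: Q = R/(ω₀L) = 373/(1.114e+04·0.0036) = 9.304.
Step 4 — Bandwidth: Δω = ω₀/Q = 1197 rad/s; BW = Δω/(2π) = 190.5 Hz.

(a) f₀ = 1772 Hz  (b) Q = 9.304  (c) BW = 190.5 Hz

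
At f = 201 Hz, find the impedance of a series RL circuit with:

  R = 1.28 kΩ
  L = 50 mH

Step 1 — Angular frequency: ω = 2π·f = 2π·201 = 1263 rad/s.
Step 2 — Component impedances:
  R: Z = R = 1280 Ω
  L: Z = jωL = j·1263·0.05 = 0 + j63.15 Ω
Step 3 — Series combination: Z_total = R + L = 1280 + j63.15 Ω = 1282∠2.8° Ω.

Z = 1280 + j63.15 Ω = 1282∠2.8° Ω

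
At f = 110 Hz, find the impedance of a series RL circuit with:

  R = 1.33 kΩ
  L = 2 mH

Step 1 — Angular frequency: ω = 2π·f = 2π·110 = 691.2 rad/s.
Step 2 — Component impedances:
  R: Z = R = 1330 Ω
  L: Z = jωL = j·691.2·0.002 = 0 + j1.382 Ω
Step 3 — Series combination: Z_total = R + L = 1330 + j1.382 Ω = 1330∠0.1° Ω.

Z = 1330 + j1.382 Ω = 1330∠0.1° Ω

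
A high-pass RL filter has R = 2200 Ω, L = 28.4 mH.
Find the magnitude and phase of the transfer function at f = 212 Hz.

Step 1 — Angular frequency: ω = 2π·212 = 1332 rad/s.
Step 2 — Transfer function: H(jω) = jωL/(R + jωL).
Step 3 — Numerator jωL = j·37.83; denominator R + jωL = 2200 + j37.83.
Step 4 — H = 0.0002956 + j0.01719.
Step 5 — Magnitude: |H| = 0.01719 (-35.3 dB); phase: φ = 89.0°.

|H| = 0.01719 (-35.3 dB), φ = 89.0°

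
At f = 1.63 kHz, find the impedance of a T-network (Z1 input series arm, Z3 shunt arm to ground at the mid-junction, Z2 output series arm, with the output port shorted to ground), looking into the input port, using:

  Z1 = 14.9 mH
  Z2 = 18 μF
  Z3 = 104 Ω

Step 1 — Angular frequency: ω = 2π·f = 2π·1630 = 1.024e+04 rad/s.
Step 2 — Component impedances:
  Z1: Z = jωL = j·1.024e+04·0.0149 = 0 + j152.6 Ω
  Z2: Z = 1/(jωC) = -j/(ω·C) = 0 - j5.425 Ω
  Z3: Z = R = 104 Ω
Step 3 — With the output port shorted to ground, the output series arm Z2 runs from the junction to ground; the shunt arm Z3 also runs from the junction to ground. They appear in parallel: Z3 || Z2 = 0.2822 - j5.41 Ω.
Step 4 — Series with input arm Z1: Z_in = Z1 + (Z3 || Z2) = 0.2822 + j147.2 Ω = 147.2∠89.9° Ω.

Z = 0.2822 + j147.2 Ω = 147.2∠89.9° Ω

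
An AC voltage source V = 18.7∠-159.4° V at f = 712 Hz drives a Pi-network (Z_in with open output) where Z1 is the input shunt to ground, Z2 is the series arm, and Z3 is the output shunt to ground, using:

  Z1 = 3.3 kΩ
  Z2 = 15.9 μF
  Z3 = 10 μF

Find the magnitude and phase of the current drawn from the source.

Step 1 — Angular frequency: ω = 2π·f = 2π·712 = 4474 rad/s.
Step 2 — Component impedances:
  Z1: Z = R = 3300 Ω
  Z2: Z = 1/(jωC) = -j/(ω·C) = 0 - j14.06 Ω
  Z3: Z = 1/(jωC) = -j/(ω·C) = 0 - j22.35 Ω
Step 3 — With open output, the series arm Z2 and the output shunt Z3 appear in series to ground: Z2 + Z3 = 0 - j36.41 Ω.
Step 4 — Parallel with input shunt Z1: Z_in = Z1 || (Z2 + Z3) = 0.4017 - j36.41 Ω = 36.41∠-89.4° Ω.
Step 5 — Source phasor: V = 18.7∠-159.4° V = -17.5 - j6.579 V.
Step 6 — Ohm's law: I = V / Z_total = (-17.5 - j6.579) / (0.4017 - j36.41) = 0.1754 - j0.4827 A.
Step 7 — Convert to polar: |I| = 0.5136 A, ∠I = -70.0°.

I = 0.5136∠-70.0° A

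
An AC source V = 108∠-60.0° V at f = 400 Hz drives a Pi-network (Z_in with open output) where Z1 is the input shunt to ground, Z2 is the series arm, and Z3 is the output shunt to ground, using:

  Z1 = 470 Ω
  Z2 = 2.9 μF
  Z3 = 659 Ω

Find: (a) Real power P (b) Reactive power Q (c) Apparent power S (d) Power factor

Step 1 — Angular frequency: ω = 2π·f = 2π·400 = 2513 rad/s.
Step 2 — Component impedances:
  Z1: Z = R = 470 Ω
  Z2: Z = 1/(jωC) = -j/(ω·C) = 0 - j137.2 Ω
  Z3: Z = R = 659 Ω
Step 3 — With open output, the series arm Z2 and the output shunt Z3 appear in series to ground: Z2 + Z3 = 659 - j137.2 Ω.
Step 4 — Parallel with input shunt Z1: Z_in = Z1 || (Z2 + Z3) = 277.2 - j23.43 Ω = 278.2∠-4.8° Ω.
Step 5 — Source phasor: V = 108∠-60.0° V = 54 - j93.53 V.
Step 6 — Current: I = V / Z = 0.2218 - j0.3187 A = 0.3882∠-55.2° A.
Step 7 — Complex power: S = V·I* = 41.78 - j3.532 VA.
Step 8 — Real power: P = Re(S) = 41.78 W.
Step 9 — Reactive power: Q = Im(S) = -3.532 VAR.
Step 10 — Apparent power: |S| = 41.93 VA.
Step 11 — Power factor: PF = P/|S| = 0.9964 (leading).

(a) P = 41.78 W  (b) Q = -3.532 VAR  (c) S = 41.93 VA  (d) PF = 0.9964 (leading)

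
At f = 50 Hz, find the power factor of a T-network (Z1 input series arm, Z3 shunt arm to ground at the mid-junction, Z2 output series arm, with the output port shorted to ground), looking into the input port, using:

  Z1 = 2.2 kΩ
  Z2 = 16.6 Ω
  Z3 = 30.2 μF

Step 1 — Angular frequency: ω = 2π·f = 2π·50 = 314.2 rad/s.
Step 2 — Component impedances:
  Z1: Z = R = 2200 Ω
  Z2: Z = R = 16.6 Ω
  Z3: Z = 1/(jωC) = -j/(ω·C) = 0 - j105.4 Ω
Step 3 — With the output port shorted to ground, the output series arm Z2 runs from the junction to ground; the shunt arm Z3 also runs from the junction to ground. They appear in parallel: Z3 || Z2 = 16.2 - j2.551 Ω.
Step 4 — Series with input arm Z1: Z_in = Z1 + (Z3 || Z2) = 2216 - j2.551 Ω = 2216∠-0.1° Ω.
Step 5 — Power factor: PF = cos(φ) = Re(Z)/|Z| = 2216/2216 = 1.
Step 6 — Type: Im(Z) = -2.551 ⇒ leading (phase φ = -0.1°).

PF = 1 (leading, φ = -0.1°)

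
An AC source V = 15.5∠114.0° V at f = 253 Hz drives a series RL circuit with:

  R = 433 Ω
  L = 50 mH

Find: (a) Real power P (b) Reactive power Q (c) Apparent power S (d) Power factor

Step 1 — Angular frequency: ω = 2π·f = 2π·253 = 1590 rad/s.
Step 2 — Component impedances:
  R: Z = R = 433 Ω
  L: Z = jωL = j·1590·0.05 = 0 + j79.48 Ω
Step 3 — Series combination: Z_total = R + L = 433 + j79.48 Ω = 440.2∠10.4° Ω.
Step 4 — Source phasor: V = 15.5∠114.0° V = -6.304 + j14.16 V.
Step 5 — Current: I = V / Z = -0.008278 + j0.03422 A = 0.03521∠103.6° A.
Step 6 — Complex power: S = V·I* = 0.5368 + j0.09853 VA.
Step 7 — Real power: P = Re(S) = 0.5368 W.
Step 8 — Reactive power: Q = Im(S) = 0.09853 VAR.
Step 9 — Apparent power: |S| = 0.5457 VA.
Step 10 — Power factor: PF = P/|S| = 0.9836 (lagging).

(a) P = 0.5368 W  (b) Q = 0.09853 VAR  (c) S = 0.5457 VA  (d) PF = 0.9836 (lagging)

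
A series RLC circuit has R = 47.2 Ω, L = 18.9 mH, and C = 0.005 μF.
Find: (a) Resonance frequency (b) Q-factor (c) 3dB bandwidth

Step 1 — Resonance condition Im(Z)=0 gives ω₀ = 1/√(LC).
Step 2 — ω₀ = 1/√(0.0189·5e-09) = 1.029e+05 rad/s.
Step 3 — f₀ = ω₀/(2π) = 1.637e+04 Hz.
Step 4 — Series Q: Q = ω₀L/R = 1.029e+05·0.0189/47.2 = 41.19.
Step 5 — 3dB bandwidth: Δω = ω₀/Q = 2497 rad/s; BW = Δω/(2π) = 397.5 Hz.

(a) f₀ = 1.637e+04 Hz  (b) Q = 41.19  (c) BW = 397.5 Hz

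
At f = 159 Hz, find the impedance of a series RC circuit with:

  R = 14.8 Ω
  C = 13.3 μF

Step 1 — Angular frequency: ω = 2π·f = 2π·159 = 999 rad/s.
Step 2 — Component impedances:
  R: Z = R = 14.8 Ω
  C: Z = 1/(jωC) = -j/(ω·C) = 0 - j75.26 Ω
Step 3 — Series combination: Z_total = R + C = 14.8 - j75.26 Ω = 76.7∠-78.9° Ω.

Z = 14.8 - j75.26 Ω = 76.7∠-78.9° Ω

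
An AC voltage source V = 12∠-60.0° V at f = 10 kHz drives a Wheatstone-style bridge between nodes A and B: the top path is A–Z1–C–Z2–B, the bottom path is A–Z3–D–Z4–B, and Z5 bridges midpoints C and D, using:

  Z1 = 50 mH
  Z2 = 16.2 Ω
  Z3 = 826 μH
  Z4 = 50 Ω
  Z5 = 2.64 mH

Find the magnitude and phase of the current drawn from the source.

Step 1 — Angular frequency: ω = 2π·f = 2π·1e+04 = 6.283e+04 rad/s.
Step 2 — Component impedances:
  Z1: Z = jωL = j·6.283e+04·0.05 = 0 + j3142 Ω
  Z2: Z = R = 16.2 Ω
  Z3: Z = jωL = j·6.283e+04·0.000826 = 0 + j51.9 Ω
  Z4: Z = R = 50 Ω
  Z5: Z = jωL = j·6.283e+04·0.00264 = 0 + j165.9 Ω
Step 3 — Bridge requires nodal analysis (the Z5 bridge couples midpoints C and D, so the two paths cannot be reduced to a simple series/parallel combination). Setting node B to ground and injecting 1 A at node A, the 3-node admittance system at A, C, D solves to V_A = Z_AB = 42.97 + j63.96 Ω = 77.06∠56.1° Ω.
Step 4 — Source phasor: V = 12∠-60.0° V = 6 - j10.39 V.
Step 5 — Ohm's law: I = V / Z_total = (6 - j10.39) / (42.97 + j63.96) = -0.06852 - j0.1398 A.
Step 6 — Convert to polar: |I| = 0.1557 A, ∠I = -116.1°.

I = 0.1557∠-116.1° A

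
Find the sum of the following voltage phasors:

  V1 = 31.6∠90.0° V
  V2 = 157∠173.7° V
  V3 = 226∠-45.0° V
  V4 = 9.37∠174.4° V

Step 1 — Convert each phasor to rectangular form:
  V1 = 31.6·(cos(90.0°) + j·sin(90.0°)) = 0 + j31.6 V
  V2 = 157·(cos(173.7°) + j·sin(173.7°)) = -156.1 + j17.23 V
  V3 = 226·(cos(-45.0°) + j·sin(-45.0°)) = 159.8 - j159.8 V
  V4 = 9.37·(cos(174.4°) + j·sin(174.4°)) = -9.325 + j0.9144 V
Step 2 — Sum components: V_total = -5.571 - j110.1 V.
Step 3 — Convert to polar: |V_total| = 110.2 V, ∠V_total = -92.9°.

V_total = 110.2∠-92.9° V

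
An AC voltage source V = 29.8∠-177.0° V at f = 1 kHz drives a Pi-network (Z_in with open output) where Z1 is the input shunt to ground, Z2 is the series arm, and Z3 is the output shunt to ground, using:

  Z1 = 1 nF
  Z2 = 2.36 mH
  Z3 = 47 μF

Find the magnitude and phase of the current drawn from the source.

Step 1 — Angular frequency: ω = 2π·f = 2π·1000 = 6283 rad/s.
Step 2 — Component impedances:
  Z1: Z = 1/(jωC) = -j/(ω·C) = 0 - j1.592e+05 Ω
  Z2: Z = jωL = j·6283·0.00236 = 0 + j14.83 Ω
  Z3: Z = 1/(jωC) = -j/(ω·C) = 0 - j3.386 Ω
Step 3 — With open output, the series arm Z2 and the output shunt Z3 appear in series to ground: Z2 + Z3 = 0 + j11.44 Ω.
Step 4 — Parallel with input shunt Z1: Z_in = Z1 || (Z2 + Z3) = 0 + j11.44 Ω = 11.44∠90.0° Ω.
Step 5 — Source phasor: V = 29.8∠-177.0° V = -29.76 - j1.56 V.
Step 6 — Ohm's law: I = V / Z_total = (-29.76 - j1.56) / (0 + j11.44) = -0.1363 + j2.601 A.
Step 7 — Convert to polar: |I| = 2.604 A, ∠I = 93.0°.

I = 2.604∠93.0° A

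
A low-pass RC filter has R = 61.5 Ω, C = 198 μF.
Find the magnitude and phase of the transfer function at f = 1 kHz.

Step 1 — Angular frequency: ω = 2π·1000 = 6283 rad/s.
Step 2 — Transfer function: H(jω) = 1/(1 + jωRC).
Step 3 — Denominator: 1 + jωRC = 1 + j·6283·61.5·0.000198 = 1 + j76.51.
Step 4 — H = 0.0001708 - j0.01307.
Step 5 — Magnitude: |H| = 0.01307 (-37.7 dB); phase: φ = -89.3°.

|H| = 0.01307 (-37.7 dB), φ = -89.3°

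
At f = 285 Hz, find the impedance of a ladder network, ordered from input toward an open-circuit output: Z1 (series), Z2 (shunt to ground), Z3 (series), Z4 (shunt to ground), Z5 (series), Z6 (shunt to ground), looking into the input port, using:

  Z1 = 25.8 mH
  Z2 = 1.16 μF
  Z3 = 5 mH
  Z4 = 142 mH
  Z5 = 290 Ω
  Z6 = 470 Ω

Step 1 — Angular frequency: ω = 2π·f = 2π·285 = 1791 rad/s.
Step 2 — Component impedances:
  Z1: Z = jωL = j·1791·0.0258 = 0 + j46.2 Ω
  Z2: Z = 1/(jωC) = -j/(ω·C) = 0 - j481.4 Ω
  Z3: Z = jωL = j·1791·0.005 = 0 + j8.954 Ω
  Z4: Z = jωL = j·1791·0.142 = 0 + j254.3 Ω
  Z5: Z = R = 290 Ω
  Z6: Z = R = 470 Ω
Step 3 — Ladder network (open output): work backward from the far end, alternating series and parallel combinations. Z_in = 271.6 + j430.2 Ω = 508.8∠57.7° Ω.

Z = 271.6 + j430.2 Ω = 508.8∠57.7° Ω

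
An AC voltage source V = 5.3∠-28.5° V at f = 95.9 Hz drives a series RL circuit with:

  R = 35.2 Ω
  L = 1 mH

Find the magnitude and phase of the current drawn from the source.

Step 1 — Angular frequency: ω = 2π·f = 2π·95.9 = 602.6 rad/s.
Step 2 — Component impedances:
  R: Z = R = 35.2 Ω
  L: Z = jωL = j·602.6·0.001 = 0 + j0.6026 Ω
Step 3 — Series combination: Z_total = R + L = 35.2 + j0.6026 Ω = 35.21∠1.0° Ω.
Step 4 — Source phasor: V = 5.3∠-28.5° V = 4.658 - j2.529 V.
Step 5 — Ohm's law: I = V / Z_total = (4.658 - j2.529) / (35.2 + j0.6026) = 0.1311 - j0.07409 A.
Step 6 — Convert to polar: |I| = 0.1505 A, ∠I = -29.5°.

I = 0.1505∠-29.5° A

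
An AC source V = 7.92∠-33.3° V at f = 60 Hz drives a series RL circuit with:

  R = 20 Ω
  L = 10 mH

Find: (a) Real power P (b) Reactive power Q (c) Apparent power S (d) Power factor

Step 1 — Angular frequency: ω = 2π·f = 2π·60 = 377 rad/s.
Step 2 — Component impedances:
  R: Z = R = 20 Ω
  L: Z = jωL = j·377·0.01 = 0 + j3.77 Ω
Step 3 — Series combination: Z_total = R + L = 20 + j3.77 Ω = 20.35∠10.7° Ω.
Step 4 — Source phasor: V = 7.92∠-33.3° V = 6.62 - j4.348 V.
Step 5 — Current: I = V / Z = 0.28 - j0.2702 A = 0.3891∠-44.0° A.
Step 6 — Complex power: S = V·I* = 3.029 + j0.5709 VA.
Step 7 — Real power: P = Re(S) = 3.029 W.
Step 8 — Reactive power: Q = Im(S) = 0.5709 VAR.
Step 9 — Apparent power: |S| = 3.082 VA.
Step 10 — Power factor: PF = P/|S| = 0.9827 (lagging).

(a) P = 3.029 W  (b) Q = 0.5709 VAR  (c) S = 3.082 VA  (d) PF = 0.9827 (lagging)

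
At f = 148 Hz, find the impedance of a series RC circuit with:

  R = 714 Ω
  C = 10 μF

Step 1 — Angular frequency: ω = 2π·f = 2π·148 = 929.9 rad/s.
Step 2 — Component impedances:
  R: Z = R = 714 Ω
  C: Z = 1/(jωC) = -j/(ω·C) = 0 - j107.5 Ω
Step 3 — Series combination: Z_total = R + C = 714 - j107.5 Ω = 722.1∠-8.6° Ω.

Z = 714 - j107.5 Ω = 722.1∠-8.6° Ω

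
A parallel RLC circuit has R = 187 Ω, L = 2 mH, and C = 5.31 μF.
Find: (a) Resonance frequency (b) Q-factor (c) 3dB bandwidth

Step 1 — Resonance: ω₀ = 1/√(LC) = 1/√(0.002·5.31e-06) = 9704 rad/s.
Step 2 — f₀ = ω₀/(2π) = 1544 Hz.
Step 3 — Parallel Q: Q = R/(ω₀L) = 187/(9704·0.002) = 9.635.
Step 4 — Bandwidth: Δω = ω₀/Q = 1007 rad/s; BW = Δω/(2π) = 160.3 Hz.

(a) f₀ = 1544 Hz  (b) Q = 9.635  (c) BW = 160.3 Hz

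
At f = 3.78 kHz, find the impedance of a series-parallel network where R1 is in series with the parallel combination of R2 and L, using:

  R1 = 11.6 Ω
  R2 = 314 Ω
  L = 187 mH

Step 1 — Angular frequency: ω = 2π·f = 2π·3780 = 2.375e+04 rad/s.
Step 2 — Component impedances:
  R1: Z = R = 11.6 Ω
  R2: Z = R = 314 Ω
  L: Z = jωL = j·2.375e+04·0.187 = 0 + j4441 Ω
Step 3 — Parallel branch: R2 || L = 1/(1/R2 + 1/L) = 312.4 + j22.09 Ω.
Step 4 — Series with R1: Z_total = R1 + (R2 || L) = 324 + j22.09 Ω = 324.8∠3.9° Ω.

Z = 324 + j22.09 Ω = 324.8∠3.9° Ω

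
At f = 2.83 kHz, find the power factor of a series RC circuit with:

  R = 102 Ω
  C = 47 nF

Step 1 — Angular frequency: ω = 2π·f = 2π·2830 = 1.778e+04 rad/s.
Step 2 — Component impedances:
  R: Z = R = 102 Ω
  C: Z = 1/(jωC) = -j/(ω·C) = 0 - j1197 Ω
Step 3 — Series combination: Z_total = R + C = 102 - j1197 Ω = 1201∠-85.1° Ω.
Step 4 — Power factor: PF = cos(φ) = Re(Z)/|Z| = 102/1200.9 = 0.08494.
Step 5 — Type: Im(Z) = -1197 ⇒ leading (phase φ = -85.1°).

PF = 0.08494 (leading, φ = -85.1°)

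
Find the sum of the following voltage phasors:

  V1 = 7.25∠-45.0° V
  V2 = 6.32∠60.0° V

Step 1 — Convert each phasor to rectangular form:
  V1 = 7.25·(cos(-45.0°) + j·sin(-45.0°)) = 5.127 - j5.127 V
  V2 = 6.32·(cos(60.0°) + j·sin(60.0°)) = 3.16 + j5.473 V
Step 2 — Sum components: V_total = 8.287 + j0.3468 V.
Step 3 — Convert to polar: |V_total| = 8.294 V, ∠V_total = 2.4°.

V_total = 8.294∠2.4° V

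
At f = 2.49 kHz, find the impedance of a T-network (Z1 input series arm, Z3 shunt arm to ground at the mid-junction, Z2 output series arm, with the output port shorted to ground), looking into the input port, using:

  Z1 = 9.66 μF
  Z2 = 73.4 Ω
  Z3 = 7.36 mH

Step 1 — Angular frequency: ω = 2π·f = 2π·2490 = 1.565e+04 rad/s.
Step 2 — Component impedances:
  Z1: Z = 1/(jωC) = -j/(ω·C) = 0 - j6.617 Ω
  Z2: Z = R = 73.4 Ω
  Z3: Z = jωL = j·1.565e+04·0.00736 = 0 + j115.1 Ω
Step 3 — With the output port shorted to ground, the output series arm Z2 runs from the junction to ground; the shunt arm Z3 also runs from the junction to ground. They appear in parallel: Z3 || Z2 = 52.19 + j33.27 Ω.
Step 4 — Series with input arm Z1: Z_in = Z1 + (Z3 || Z2) = 52.19 + j26.65 Ω = 58.6∠27.1° Ω.

Z = 52.19 + j26.65 Ω = 58.6∠27.1° Ω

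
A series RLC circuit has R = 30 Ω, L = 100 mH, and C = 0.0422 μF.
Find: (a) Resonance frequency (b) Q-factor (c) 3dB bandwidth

Step 1 — Resonance: ω₀ = 1/√(LC) = 1/√(0.1·4.22e-08) = 1.539e+04 rad/s.
Step 2 — f₀ = ω₀/(2π) = 2450 Hz.
Step 3 — Series Q: Q = ω₀L/R = 1.539e+04·0.1/30 = 51.31.
Step 4 — Bandwidth: Δω = ω₀/Q = 300 rad/s; BW = Δω/(2π) = 47.75 Hz.

(a) f₀ = 2450 Hz  (b) Q = 51.31  (c) BW = 47.75 Hz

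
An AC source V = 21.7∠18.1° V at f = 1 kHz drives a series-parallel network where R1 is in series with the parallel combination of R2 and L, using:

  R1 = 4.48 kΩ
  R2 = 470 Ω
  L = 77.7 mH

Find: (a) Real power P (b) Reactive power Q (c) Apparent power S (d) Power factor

Step 1 — Angular frequency: ω = 2π·f = 2π·1000 = 6283 rad/s.
Step 2 — Component impedances:
  R1: Z = R = 4480 Ω
  R2: Z = R = 470 Ω
  L: Z = jωL = j·6283·0.0777 = 0 + j488.2 Ω
Step 3 — Parallel branch: R2 || L = 1/(1/R2 + 1/L) = 243.9 + j234.8 Ω.
Step 4 — Series with R1: Z_total = R1 + (R2 || L) = 4724 + j234.8 Ω = 4730∠2.8° Ω.
Step 5 — Source phasor: V = 21.7∠18.1° V = 20.63 + j6.742 V.
Step 6 — Current: I = V / Z = 0.004426 + j0.001207 A = 0.004588∠15.3° A.
Step 7 — Complex power: S = V·I* = 0.09944 + j0.004943 VA.
Step 8 — Real power: P = Re(S) = 0.09944 W.
Step 9 — Reactive power: Q = Im(S) = 0.004943 VAR.
Step 10 — Apparent power: |S| = 0.09956 VA.
Step 11 — Power factor: PF = P/|S| = 0.9988 (lagging).

(a) P = 0.09944 W  (b) Q = 0.004943 VAR  (c) S = 0.09956 VA  (d) PF = 0.9988 (lagging)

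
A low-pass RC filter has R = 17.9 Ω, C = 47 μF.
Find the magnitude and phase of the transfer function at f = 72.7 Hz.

Step 1 — Angular frequency: ω = 2π·72.7 = 456.8 rad/s.
Step 2 — Transfer function: H(jω) = 1/(1 + jωRC).
Step 3 — Denominator: 1 + jωRC = 1 + j·456.8·17.9·4.7e-05 = 1 + j0.3843.
Step 4 — H = 0.8713 - j0.3348.
Step 5 — Magnitude: |H| = 0.9334 (-0.6 dB); phase: φ = -21.0°.

|H| = 0.9334 (-0.6 dB), φ = -21.0°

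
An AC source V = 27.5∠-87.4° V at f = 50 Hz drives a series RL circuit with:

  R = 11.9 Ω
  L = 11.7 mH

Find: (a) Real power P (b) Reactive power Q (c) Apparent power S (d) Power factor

Step 1 — Angular frequency: ω = 2π·f = 2π·50 = 314.2 rad/s.
Step 2 — Component impedances:
  R: Z = R = 11.9 Ω
  L: Z = jωL = j·314.2·0.0117 = 0 + j3.676 Ω
Step 3 — Series combination: Z_total = R + L = 11.9 + j3.676 Ω = 12.45∠17.2° Ω.
Step 4 — Source phasor: V = 27.5∠-87.4° V = 1.247 - j27.47 V.
Step 5 — Current: I = V / Z = -0.5553 - j2.137 A = 2.208∠-104.6° A.
Step 6 — Complex power: S = V·I* = 58.02 + j17.92 VA.
Step 7 — Real power: P = Re(S) = 58.02 W.
Step 8 — Reactive power: Q = Im(S) = 17.92 VAR.
Step 9 — Apparent power: |S| = 60.72 VA.
Step 10 — Power factor: PF = P/|S| = 0.9555 (lagging).

(a) P = 58.02 W  (b) Q = 17.92 VAR  (c) S = 60.72 VA  (d) PF = 0.9555 (lagging)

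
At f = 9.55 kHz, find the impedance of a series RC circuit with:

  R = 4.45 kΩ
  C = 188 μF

Step 1 — Angular frequency: ω = 2π·f = 2π·9550 = 6e+04 rad/s.
Step 2 — Component impedances:
  R: Z = R = 4450 Ω
  C: Z = 1/(jωC) = -j/(ω·C) = 0 - j0.08865 Ω
Step 3 — Series combination: Z_total = R + C = 4450 - j0.08865 Ω = 4450∠-0.0° Ω.

Z = 4450 - j0.08865 Ω = 4450∠-0.0° Ω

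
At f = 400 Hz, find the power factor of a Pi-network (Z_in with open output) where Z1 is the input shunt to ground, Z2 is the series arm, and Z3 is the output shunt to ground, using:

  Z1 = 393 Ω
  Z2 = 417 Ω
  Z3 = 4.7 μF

Step 1 — Angular frequency: ω = 2π·f = 2π·400 = 2513 rad/s.
Step 2 — Component impedances:
  Z1: Z = R = 393 Ω
  Z2: Z = R = 417 Ω
  Z3: Z = 1/(jωC) = -j/(ω·C) = 0 - j84.66 Ω
Step 3 — With open output, the series arm Z2 and the output shunt Z3 appear in series to ground: Z2 + Z3 = 417 - j84.66 Ω.
Step 4 — Parallel with input shunt Z1: Z_in = Z1 || (Z2 + Z3) = 204.4 - j19.71 Ω = 205.3∠-5.5° Ω.
Step 5 — Power factor: PF = cos(φ) = Re(Z)/|Z| = 204.38/205.33 = 0.9954.
Step 6 — Type: Im(Z) = -19.71 ⇒ leading (phase φ = -5.5°).

PF = 0.9954 (leading, φ = -5.5°)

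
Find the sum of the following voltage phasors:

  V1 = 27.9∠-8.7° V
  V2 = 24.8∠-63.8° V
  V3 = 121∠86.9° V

Step 1 — Convert each phasor to rectangular form:
  V1 = 27.9·(cos(-8.7°) + j·sin(-8.7°)) = 27.58 - j4.22 V
  V2 = 24.8·(cos(-63.8°) + j·sin(-63.8°)) = 10.95 - j22.25 V
  V3 = 121·(cos(86.9°) + j·sin(86.9°)) = 6.544 + j120.8 V
Step 2 — Sum components: V_total = 45.07 + j94.35 V.
Step 3 — Convert to polar: |V_total| = 104.6 V, ∠V_total = 64.5°.

V_total = 104.6∠64.5° V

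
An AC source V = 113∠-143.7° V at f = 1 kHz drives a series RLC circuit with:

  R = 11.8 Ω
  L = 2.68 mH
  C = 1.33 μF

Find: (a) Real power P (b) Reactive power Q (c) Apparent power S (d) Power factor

Step 1 — Angular frequency: ω = 2π·f = 2π·1000 = 6283 rad/s.
Step 2 — Component impedances:
  R: Z = R = 11.8 Ω
  L: Z = jωL = j·6283·0.00268 = 0 + j16.84 Ω
  C: Z = 1/(jωC) = -j/(ω·C) = 0 - j119.7 Ω
Step 3 — Series combination: Z_total = R + L + C = 11.8 - j102.8 Ω = 103.5∠-83.5° Ω.
Step 4 — Source phasor: V = 113∠-143.7° V = -91.07 - j66.9 V.
Step 5 — Current: I = V / Z = 0.5418 - j0.9478 A = 1.092∠-60.2° A.
Step 6 — Complex power: S = V·I* = 14.07 - j122.6 VA.
Step 7 — Real power: P = Re(S) = 14.07 W.
Step 8 — Reactive power: Q = Im(S) = -122.6 VAR.
Step 9 — Apparent power: |S| = 123.4 VA.
Step 10 — Power factor: PF = P/|S| = 0.114 (leading).

(a) P = 14.07 W  (b) Q = -122.6 VAR  (c) S = 123.4 VA  (d) PF = 0.114 (leading)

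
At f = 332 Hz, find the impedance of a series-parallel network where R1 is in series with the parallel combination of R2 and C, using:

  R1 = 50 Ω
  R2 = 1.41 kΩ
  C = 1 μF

Step 1 — Angular frequency: ω = 2π·f = 2π·332 = 2086 rad/s.
Step 2 — Component impedances:
  R1: Z = R = 50 Ω
  R2: Z = R = 1410 Ω
  C: Z = 1/(jωC) = -j/(ω·C) = 0 - j479.4 Ω
Step 3 — Parallel branch: R2 || C = 1/(1/R2 + 1/C) = 146.1 - j429.7 Ω.
Step 4 — Series with R1: Z_total = R1 + (R2 || C) = 196.1 - j429.7 Ω = 472.3∠-65.5° Ω.

Z = 196.1 - j429.7 Ω = 472.3∠-65.5° Ω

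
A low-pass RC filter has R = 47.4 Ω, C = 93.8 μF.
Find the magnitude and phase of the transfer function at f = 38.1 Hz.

Step 1 — Angular frequency: ω = 2π·38.1 = 239.4 rad/s.
Step 2 — Transfer function: H(jω) = 1/(1 + jωRC).
Step 3 — Denominator: 1 + jωRC = 1 + j·239.4·47.4·9.38e-05 = 1 + j1.064.
Step 4 — H = 0.4689 - j0.499.
Step 5 — Magnitude: |H| = 0.6847 (-3.3 dB); phase: φ = -46.8°.

|H| = 0.6847 (-3.3 dB), φ = -46.8°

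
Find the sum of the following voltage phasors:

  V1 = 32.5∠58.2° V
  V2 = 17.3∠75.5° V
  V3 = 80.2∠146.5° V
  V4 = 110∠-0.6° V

Step 1 — Convert each phasor to rectangular form:
  V1 = 32.5·(cos(58.2°) + j·sin(58.2°)) = 17.13 + j27.62 V
  V2 = 17.3·(cos(75.5°) + j·sin(75.5°)) = 4.332 + j16.75 V
  V3 = 80.2·(cos(146.5°) + j·sin(146.5°)) = -66.88 + j44.27 V
  V4 = 110·(cos(-0.6°) + j·sin(-0.6°)) = 110 - j1.152 V
Step 2 — Sum components: V_total = 64.57 + j87.48 V.
Step 3 — Convert to polar: |V_total| = 108.7 V, ∠V_total = 53.6°.

V_total = 108.7∠53.6° V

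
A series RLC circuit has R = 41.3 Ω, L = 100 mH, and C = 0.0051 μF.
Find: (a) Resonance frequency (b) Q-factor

Step 1 — Resonance condition Im(Z)=0 gives ω₀ = 1/√(LC).
Step 2 — ω₀ = 1/√(0.1·5.1e-09) = 4.428e+04 rad/s.
Step 3 — f₀ = ω₀/(2π) = 7047 Hz.
Step 4 — Series Q: Q = ω₀L/R = 4.428e+04·0.1/41.3 = 107.2.

(a) f₀ = 7047 Hz  (b) Q = 107.2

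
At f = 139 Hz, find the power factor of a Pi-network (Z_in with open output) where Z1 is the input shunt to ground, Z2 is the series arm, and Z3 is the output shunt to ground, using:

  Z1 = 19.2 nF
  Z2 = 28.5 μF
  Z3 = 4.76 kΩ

Step 1 — Angular frequency: ω = 2π·f = 2π·139 = 873.4 rad/s.
Step 2 — Component impedances:
  Z1: Z = 1/(jωC) = -j/(ω·C) = 0 - j5.964e+04 Ω
  Z2: Z = 1/(jωC) = -j/(ω·C) = 0 - j40.18 Ω
  Z3: Z = R = 4760 Ω
Step 3 — With open output, the series arm Z2 and the output shunt Z3 appear in series to ground: Z2 + Z3 = 4760 - j40.18 Ω.
Step 4 — Parallel with input shunt Z1: Z_in = Z1 || (Z2 + Z3) = 4724 - j416.9 Ω = 4742∠-5.0° Ω.
Step 5 — Power factor: PF = cos(φ) = Re(Z)/|Z| = 4723.5/4741.9 = 0.9961.
Step 6 — Type: Im(Z) = -416.9 ⇒ leading (phase φ = -5.0°).

PF = 0.9961 (leading, φ = -5.0°)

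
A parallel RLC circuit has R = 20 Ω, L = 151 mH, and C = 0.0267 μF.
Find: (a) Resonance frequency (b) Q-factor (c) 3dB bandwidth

Step 1 — Resonance: ω₀ = 1/√(LC) = 1/√(0.151·2.67e-08) = 1.575e+04 rad/s.
Step 2 — f₀ = ω₀/(2π) = 2507 Hz.
Step 3 — Parallel Q: Q = R/(ω₀L) = 20/(1.575e+04·0.151) = 0.00841.
Step 4 — Bandwidth: Δω = ω₀/Q = 1.873e+06 rad/s; BW = Δω/(2π) = 2.98e+05 Hz.

(a) f₀ = 2507 Hz  (b) Q = 0.00841  (c) BW = 2.98e+05 Hz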